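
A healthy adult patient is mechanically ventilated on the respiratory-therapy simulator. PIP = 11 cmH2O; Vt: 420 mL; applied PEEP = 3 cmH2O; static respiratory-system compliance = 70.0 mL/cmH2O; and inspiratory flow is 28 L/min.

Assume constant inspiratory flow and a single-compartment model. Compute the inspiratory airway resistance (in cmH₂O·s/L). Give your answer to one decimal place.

4.3

Flow: 28 L/min ÷ 60 = 0.4667 L/s.
Equation of motion (constant flow): PIP = Vt/C + R·V̇ + PEEP.
R·V̇ = PIP − Vt/C − PEEP = 11 − 420/70.0 − 3 = 11 − 6.0 − 3 = 2.0 cmH2O.
R = 2.0 / 0.4667 = 4.285 cmH2O·s/L.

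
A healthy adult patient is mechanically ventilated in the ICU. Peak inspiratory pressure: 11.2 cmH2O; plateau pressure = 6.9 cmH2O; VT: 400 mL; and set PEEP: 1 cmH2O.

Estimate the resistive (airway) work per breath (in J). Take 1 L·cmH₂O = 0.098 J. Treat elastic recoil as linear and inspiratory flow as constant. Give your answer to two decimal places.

With constant inspiratory flow the resistive pressure is constant at PIP − Pplat = 11.2 − 6.9 = 4.3 cmH2O, so resistive work = 4.3 × 0.400 = 1.72 L·cmH2O.
× 0.098 J/(L·cmH2O) → 0.1686 J.

0.17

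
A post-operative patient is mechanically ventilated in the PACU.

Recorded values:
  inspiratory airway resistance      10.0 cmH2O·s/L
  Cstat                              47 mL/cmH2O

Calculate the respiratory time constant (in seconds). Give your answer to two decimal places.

τ = R × C = 10.0 × 47 mL/cmH2O = 10.0 × 0.047 L/cmH2O = 0.47 s.

0.47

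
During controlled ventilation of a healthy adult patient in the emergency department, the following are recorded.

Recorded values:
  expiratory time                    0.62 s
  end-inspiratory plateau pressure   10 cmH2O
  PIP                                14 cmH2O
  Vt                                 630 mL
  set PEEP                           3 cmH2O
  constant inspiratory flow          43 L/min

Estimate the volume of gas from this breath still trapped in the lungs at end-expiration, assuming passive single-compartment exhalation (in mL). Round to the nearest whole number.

Flow: 43 L/min ÷ 60 = 0.7167 L/s.
R = (PIP − Pplat)/V̇ = (14 − 10) / 0.7167 = 4.0/0.7167 = 5.581 cmH2O·s/L.
C = Vt/(Pplat − PEEP) = 630.0 / (10 − 3) = 630.0/7.0 = 90.0 mL/cmH2O.
τ = R × C = 5.581 × 0.09 L/cmH2O = 0.5023 s.
Fraction remaining = e^(−Te/τ) = e^(−0.62/0.5023) = 0.291.
Trapped volume = 630.0 × 0.291 = 183.33 mL.

183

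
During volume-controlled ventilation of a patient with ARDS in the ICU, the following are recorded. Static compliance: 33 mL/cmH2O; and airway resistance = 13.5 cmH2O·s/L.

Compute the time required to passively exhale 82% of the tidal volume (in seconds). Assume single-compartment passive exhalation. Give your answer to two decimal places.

0.76

τ = R × C = 13.5 × 33 mL/cmH2O = 13.5 × 0.033 L/cmH2O = 0.4455 s.
Exhaled fraction f = 1 − e^(−t/τ) → t = −τ·ln(1 − f) = −0.4455·ln(0.18) = 0.7639 s.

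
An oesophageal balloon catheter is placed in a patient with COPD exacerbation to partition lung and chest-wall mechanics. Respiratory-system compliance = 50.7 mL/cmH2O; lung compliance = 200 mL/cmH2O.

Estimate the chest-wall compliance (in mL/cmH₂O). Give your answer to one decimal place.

1/Ccw = 1/Crs − 1/CL.
1/Ccw = 1/50.7 − 1/200 = 0.01472.
Ccw = 67.935 mL/cmH2O.

67.9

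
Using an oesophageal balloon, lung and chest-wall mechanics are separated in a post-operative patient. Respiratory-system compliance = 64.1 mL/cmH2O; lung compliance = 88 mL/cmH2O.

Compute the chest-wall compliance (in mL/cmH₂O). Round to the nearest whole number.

1/Ccw = 1/Crs − 1/CL.
1/Ccw = 1/64.1 − 1/88 = 0.004237.
Ccw = 236.02 mL/cmH2O.

236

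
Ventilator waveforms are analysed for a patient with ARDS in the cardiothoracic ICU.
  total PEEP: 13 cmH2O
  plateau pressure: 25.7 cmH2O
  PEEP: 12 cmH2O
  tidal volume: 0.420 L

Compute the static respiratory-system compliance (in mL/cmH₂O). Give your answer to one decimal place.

End-expiratory occlusion gives total PEEP = 13 cmH2O (intrinsic PEEP = 13 − 12 = 1). Use total PEEP for the elastic gradient.
Cstat = Vt / (Pplat − PEEPtotal) = 420 / (25.7 − 13) = 420 / 12.7 = 33.071 mL/cmH2O.

33.1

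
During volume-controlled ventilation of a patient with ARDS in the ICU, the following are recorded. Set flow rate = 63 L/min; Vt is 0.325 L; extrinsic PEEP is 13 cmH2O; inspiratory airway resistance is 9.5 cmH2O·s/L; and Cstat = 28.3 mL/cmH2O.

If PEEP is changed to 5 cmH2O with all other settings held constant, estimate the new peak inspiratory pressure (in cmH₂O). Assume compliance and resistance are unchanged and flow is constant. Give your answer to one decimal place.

26.5

Flow: 63 L/min ÷ 60 = 1.05 L/s.
PIP = Vt/C + R·V̇ + PEEP (constant-flow equation of motion).
Only the baseline term changes: ΔPIP = ΔPEEP = 5 − 13 = -8.0 cmH2O.
Original PIP = 325/28.3 + 9.5×1.05 + 13 = 34.459 cmH2O; new PIP = 34.459 + (-8.0) = 26.459 cmH2O.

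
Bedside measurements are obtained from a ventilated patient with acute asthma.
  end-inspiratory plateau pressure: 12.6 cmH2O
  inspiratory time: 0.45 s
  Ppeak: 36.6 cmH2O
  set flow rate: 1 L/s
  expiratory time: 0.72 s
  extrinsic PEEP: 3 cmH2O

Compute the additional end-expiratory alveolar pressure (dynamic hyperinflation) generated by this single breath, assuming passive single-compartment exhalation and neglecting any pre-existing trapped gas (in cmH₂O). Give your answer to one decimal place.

Vt = flow × Ti = 1 L/s × 0.45 s × 1000 mL/L = 450.0 mL.
R = (PIP − Pplat)/V̇ = (36.6 − 12.6) / 1 = 24.0/1 = 24.0 cmH2O·s/L.
C = Vt/(Pplat − PEEP) = 450.0 / (12.6 − 3) = 450.0/9.6 = 46.875 mL/cmH2O.
τ = R × C = 24.0 × 0.04688 L/cmH2O = 1.125 s.
Fraction remaining = e^(−Te/τ) = e^(−0.72/1.125) = 0.5273; trapped volume = 450.0 × 0.5273 = 237.29 mL.
Additional alveolar pressure from trapping ≈ V_trapped / C = 237.29 / 46.875 = 5.062 cmH2O.

5.1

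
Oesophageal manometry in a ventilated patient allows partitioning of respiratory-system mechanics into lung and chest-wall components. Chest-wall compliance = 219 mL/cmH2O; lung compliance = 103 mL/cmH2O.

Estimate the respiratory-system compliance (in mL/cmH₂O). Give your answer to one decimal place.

Lung and chest wall are elastances in series: 1/Crs = 1/CL + 1/Ccw.
1/Crs = 1/103 + 1/219 = 0.01427.
Crs = 70.077 mL/cmH2O.

70.1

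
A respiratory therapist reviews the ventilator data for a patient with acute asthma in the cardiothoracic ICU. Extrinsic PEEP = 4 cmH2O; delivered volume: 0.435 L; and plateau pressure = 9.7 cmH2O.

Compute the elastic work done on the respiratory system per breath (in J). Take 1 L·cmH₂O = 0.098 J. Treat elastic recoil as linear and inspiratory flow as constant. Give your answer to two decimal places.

Elastic work ≈ ½ × (Pplat − PEEP) × Vt = 0.5 × (9.7 − 4) × 0.435 L = 0.5 × 5.7 × 0.435 = 1.24 L·cmH2O.
× 0.098 J/(L·cmH2O) → 0.1215 J.

0.12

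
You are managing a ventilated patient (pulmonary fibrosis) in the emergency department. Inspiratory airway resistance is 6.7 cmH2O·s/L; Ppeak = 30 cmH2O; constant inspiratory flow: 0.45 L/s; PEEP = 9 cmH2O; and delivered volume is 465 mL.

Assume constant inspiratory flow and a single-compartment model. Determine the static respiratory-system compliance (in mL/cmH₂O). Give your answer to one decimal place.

25.9

Equation of motion (constant flow): PIP = Vt/C + R·V̇ + PEEP.
Vt/C = PIP − R·V̇ − PEEP = 30 − 6.7×0.45 − 9 = 30 − 3.015 − 9 = 17.985 cmH2O.
C = Vt / 17.985 = 465 / 17.985 = 25.855 mL/cmH2O.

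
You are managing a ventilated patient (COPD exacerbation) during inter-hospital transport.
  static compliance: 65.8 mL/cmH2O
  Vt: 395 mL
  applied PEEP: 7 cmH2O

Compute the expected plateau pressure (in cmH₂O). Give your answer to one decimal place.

Pplat = PEEP + Vt / Cstat = 7 + 395 / 65.8 = 7 + 6.003 = 13.003 cmH2O.

13.0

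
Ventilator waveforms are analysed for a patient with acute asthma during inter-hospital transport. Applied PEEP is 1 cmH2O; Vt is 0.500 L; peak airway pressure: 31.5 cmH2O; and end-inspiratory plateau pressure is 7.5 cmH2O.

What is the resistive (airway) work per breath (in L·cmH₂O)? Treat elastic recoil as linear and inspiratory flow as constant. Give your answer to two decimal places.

With constant inspiratory flow the resistive pressure is constant at PIP − Pplat = 31.5 − 7.5 = 24.0 cmH2O, so resistive work = 24.0 × 0.500 = 12.0 L·cmH2O.

12.00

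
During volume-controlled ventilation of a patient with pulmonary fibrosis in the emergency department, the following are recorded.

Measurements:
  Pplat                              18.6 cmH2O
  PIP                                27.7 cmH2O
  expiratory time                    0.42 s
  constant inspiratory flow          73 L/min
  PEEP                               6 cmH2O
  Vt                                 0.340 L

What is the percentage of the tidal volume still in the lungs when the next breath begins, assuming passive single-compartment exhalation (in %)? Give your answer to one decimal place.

Flow: 73 L/min ÷ 60 = 1.2167 L/s.
R = (PIP − Pplat)/V̇ = (27.7 − 18.6) / 1.2167 = 9.1/1.2167 = 7.479 cmH2O·s/L.
C = Vt/(Pplat − PEEP) = 340.0 / (18.6 − 6) = 340.0/12.6 = 26.984 mL/cmH2O.
τ = R × C = 7.479 × 0.02698 L/cmH2O = 0.2018 s.
Fraction remaining at end-expiration = e^(−Te/τ) = e^(−0.42/0.2018) = 0.1248 → 12.48%.

12.5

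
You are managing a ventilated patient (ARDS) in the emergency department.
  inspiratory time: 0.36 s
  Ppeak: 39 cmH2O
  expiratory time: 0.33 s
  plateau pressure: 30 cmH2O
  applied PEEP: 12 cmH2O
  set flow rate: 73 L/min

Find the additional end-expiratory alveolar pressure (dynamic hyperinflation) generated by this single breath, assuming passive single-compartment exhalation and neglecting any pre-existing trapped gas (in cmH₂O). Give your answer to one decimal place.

Flow: 73 L/min ÷ 60 = 1.2167 L/s.
Vt = flow × Ti = 1.2167 L/s × 0.36 s × 1000 mL/L = 438.01 mL.
R = (PIP − Pplat)/V̇ = (39 − 30) / 1.2167 = 9.0/1.2167 = 7.397 cmH2O·s/L.
C = Vt/(Pplat − PEEP) = 438.01 / (30 − 12) = 438.01/18.0 = 24.334 mL/cmH2O.
τ = R × C = 7.397 × 0.02433 L/cmH2O = 0.18 s.
Fraction remaining = e^(−Te/τ) = e^(−0.33/0.18) = 0.1599; trapped volume = 438.01 × 0.1599 = 70.038 mL.
Additional alveolar pressure from trapping ≈ V_trapped / C = 70.038 / 24.334 = 2.878 cmH2O.

2.9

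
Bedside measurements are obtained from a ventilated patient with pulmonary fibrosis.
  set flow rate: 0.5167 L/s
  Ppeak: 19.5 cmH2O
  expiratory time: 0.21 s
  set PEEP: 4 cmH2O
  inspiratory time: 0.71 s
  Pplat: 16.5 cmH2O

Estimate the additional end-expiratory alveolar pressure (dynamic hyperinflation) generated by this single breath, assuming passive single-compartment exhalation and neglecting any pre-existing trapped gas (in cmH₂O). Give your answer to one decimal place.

3.6

Vt = flow × Ti = 0.5167 L/s × 0.71 s × 1000 mL/L = 366.86 mL.
R = (PIP − Pplat)/V̇ = (19.5 − 16.5) / 0.5167 = 3.0/0.5167 = 5.806 cmH2O·s/L.
C = Vt/(Pplat − PEEP) = 366.86 / (16.5 − 4) = 366.86/12.5 = 29.349 mL/cmH2O.
τ = R × C = 5.806 × 0.02935 L/cmH2O = 0.1704 s.
Fraction remaining = e^(−Te/τ) = e^(−0.21/0.1704) = 0.2916; trapped volume = 366.86 × 0.2916 = 106.98 mL.
Additional alveolar pressure from trapping ≈ V_trapped / C = 106.98 / 29.349 = 3.645 cmH2O.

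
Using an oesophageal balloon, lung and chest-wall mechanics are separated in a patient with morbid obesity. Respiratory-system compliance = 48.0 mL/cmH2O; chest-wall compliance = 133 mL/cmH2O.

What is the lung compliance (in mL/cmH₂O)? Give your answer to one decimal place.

1/CL = 1/Crs − 1/Ccw.
1/CL = 1/48.0 − 1/133 = 0.01331.
CL = 75.131 mL/cmH2O.

75.1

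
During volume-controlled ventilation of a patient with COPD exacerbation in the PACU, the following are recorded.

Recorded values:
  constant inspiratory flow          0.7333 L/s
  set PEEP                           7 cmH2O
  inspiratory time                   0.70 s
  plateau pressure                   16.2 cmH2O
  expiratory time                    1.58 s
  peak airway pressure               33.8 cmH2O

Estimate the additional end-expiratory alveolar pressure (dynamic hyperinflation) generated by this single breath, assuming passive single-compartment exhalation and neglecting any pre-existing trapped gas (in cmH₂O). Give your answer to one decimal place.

Vt = flow × Ti = 0.7333 L/s × 0.70 s × 1000 mL/L = 513.31 mL.
R = (PIP − Pplat)/V̇ = (33.8 − 16.2) / 0.7333 = 17.6/0.7333 = 24.001 cmH2O·s/L.
C = Vt/(Pplat − PEEP) = 513.31 / (16.2 − 7) = 513.31/9.2 = 55.795 mL/cmH2O.
τ = R × C = 24.001 × 0.0558 L/cmH2O = 1.339 s.
Fraction remaining = e^(−Te/τ) = e^(−1.58/1.339) = 0.3073; trapped volume = 513.31 × 0.3073 = 157.74 mL.
Additional alveolar pressure from trapping ≈ V_trapped / C = 157.74 / 55.795 = 2.827 cmH2O.

2.8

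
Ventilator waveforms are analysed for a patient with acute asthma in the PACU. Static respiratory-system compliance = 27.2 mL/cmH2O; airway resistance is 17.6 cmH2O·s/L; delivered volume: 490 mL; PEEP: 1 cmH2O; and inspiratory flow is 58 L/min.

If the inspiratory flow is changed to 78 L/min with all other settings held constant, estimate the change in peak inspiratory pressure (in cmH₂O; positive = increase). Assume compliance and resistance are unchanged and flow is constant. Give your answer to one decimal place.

5.9

Flow: 58 L/min ÷ 60 = 0.9667 L/s.
New flow: 78 L/min ÷ 60 = 1.3 L/s.
PIP = Vt/C + R·V̇ + PEEP (constant-flow equation of motion).
Only the resistive term changes: ΔPIP = R × ΔV̇ = 17.6 × (1.3 − 0.9667) = 17.6 × 0.3333 = 5.866 cmH2O.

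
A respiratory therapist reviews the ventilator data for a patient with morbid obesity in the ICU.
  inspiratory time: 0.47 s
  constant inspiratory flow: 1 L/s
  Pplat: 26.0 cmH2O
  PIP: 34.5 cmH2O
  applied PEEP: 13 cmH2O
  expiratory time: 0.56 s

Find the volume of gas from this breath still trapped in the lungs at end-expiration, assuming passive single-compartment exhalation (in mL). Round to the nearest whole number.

Vt = flow × Ti = 1 L/s × 0.47 s × 1000 mL/L = 470.0 mL.
R = (PIP − Pplat)/V̇ = (34.5 − 26.0) / 1 = 8.5/1 = 8.5 cmH2O·s/L.
C = Vt/(Pplat − PEEP) = 470.0 / (26.0 − 13) = 470.0/13.0 = 36.154 mL/cmH2O.
τ = R × C = 8.5 × 0.03615 L/cmH2O = 0.3073 s.
Fraction remaining = e^(−Te/τ) = e^(−0.56/0.3073) = 0.1616.
Trapped volume = 470.0 × 0.1616 = 75.952 mL.

76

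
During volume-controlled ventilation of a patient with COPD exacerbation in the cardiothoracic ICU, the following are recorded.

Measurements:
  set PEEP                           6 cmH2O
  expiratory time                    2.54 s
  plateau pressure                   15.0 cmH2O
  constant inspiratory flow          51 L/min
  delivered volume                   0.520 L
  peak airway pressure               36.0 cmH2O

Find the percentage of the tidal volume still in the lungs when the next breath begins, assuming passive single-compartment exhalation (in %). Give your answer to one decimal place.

Flow: 51 L/min ÷ 60 = 0.85 L/s.
R = (PIP − Pplat)/V̇ = (36.0 − 15.0) / 0.85 = 21.0/0.85 = 24.706 cmH2O·s/L.
C = Vt/(Pplat − PEEP) = 520.0 / (15.0 − 6) = 520.0/9.0 = 57.778 mL/cmH2O.
τ = R × C = 24.706 × 0.05778 L/cmH2O = 1.428 s.
Fraction remaining at end-expiration = e^(−Te/τ) = e^(−2.54/1.428) = 0.1689 → 16.89%.

16.9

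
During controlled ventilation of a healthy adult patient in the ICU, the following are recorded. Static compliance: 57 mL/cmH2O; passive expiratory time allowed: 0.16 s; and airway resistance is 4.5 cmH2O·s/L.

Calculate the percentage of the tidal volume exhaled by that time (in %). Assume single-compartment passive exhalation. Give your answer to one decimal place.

46.4

τ = R × C = 4.5 × 57 mL/cmH2O = 4.5 × 0.057 L/cmH2O = 0.2565 s.
Passive exhalation: V(t)/V₀ = e^(−t/τ) = e^(−0.16/0.2565) = 0.5359.
Fraction exhaled = 1 − 0.5359 = 0.4641 → 46.41%.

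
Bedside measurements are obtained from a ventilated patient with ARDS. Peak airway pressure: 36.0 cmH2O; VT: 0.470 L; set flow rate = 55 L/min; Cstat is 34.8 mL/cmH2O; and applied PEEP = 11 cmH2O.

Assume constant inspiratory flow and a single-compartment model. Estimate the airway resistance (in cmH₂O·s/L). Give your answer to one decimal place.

Flow: 55 L/min ÷ 60 = 0.9167 L/s.
Equation of motion (constant flow): PIP = Vt/C + R·V̇ + PEEP.
R·V̇ = PIP − Vt/C − PEEP = 36.0 − 470/34.8 − 11 = 36.0 − 13.506 − 11 = 11.494 cmH2O.
R = 11.494 / 0.9167 = 12.538 cmH2O·s/L.

12.5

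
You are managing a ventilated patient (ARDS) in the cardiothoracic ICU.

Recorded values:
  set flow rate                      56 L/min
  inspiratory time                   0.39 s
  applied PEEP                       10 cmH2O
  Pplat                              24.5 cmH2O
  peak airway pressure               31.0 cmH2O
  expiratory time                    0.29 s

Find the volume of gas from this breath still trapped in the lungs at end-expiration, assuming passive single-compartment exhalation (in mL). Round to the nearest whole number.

69

Flow: 56 L/min ÷ 60 = 0.9333 L/s.
Vt = flow × Ti = 0.9333 L/s × 0.39 s × 1000 mL/L = 363.99 mL.
R = (PIP − Pplat)/V̇ = (31.0 − 24.5) / 0.9333 = 6.5/0.9333 = 6.965 cmH2O·s/L.
C = Vt/(Pplat − PEEP) = 363.99 / (24.5 − 10) = 363.99/14.5 = 25.103 mL/cmH2O.
τ = R × C = 6.965 × 0.0251 L/cmH2O = 0.1748 s.
Fraction remaining = e^(−Te/τ) = e^(−0.29/0.1748) = 0.1903.
Trapped volume = 363.99 × 0.1903 = 69.267 mL.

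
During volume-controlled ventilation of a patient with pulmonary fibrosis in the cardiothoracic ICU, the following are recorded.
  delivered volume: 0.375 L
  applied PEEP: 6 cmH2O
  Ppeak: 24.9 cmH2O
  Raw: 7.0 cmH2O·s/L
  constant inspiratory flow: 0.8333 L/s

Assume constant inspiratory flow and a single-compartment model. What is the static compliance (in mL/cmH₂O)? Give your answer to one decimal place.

28.7

Equation of motion (constant flow): PIP = Vt/C + R·V̇ + PEEP.
Vt/C = PIP − R·V̇ − PEEP = 24.9 − 7.0×0.8333 − 6 = 24.9 − 5.833 − 6 = 13.067 cmH2O.
C = Vt / 13.067 = 375 / 13.067 = 28.698 mL/cmH2O.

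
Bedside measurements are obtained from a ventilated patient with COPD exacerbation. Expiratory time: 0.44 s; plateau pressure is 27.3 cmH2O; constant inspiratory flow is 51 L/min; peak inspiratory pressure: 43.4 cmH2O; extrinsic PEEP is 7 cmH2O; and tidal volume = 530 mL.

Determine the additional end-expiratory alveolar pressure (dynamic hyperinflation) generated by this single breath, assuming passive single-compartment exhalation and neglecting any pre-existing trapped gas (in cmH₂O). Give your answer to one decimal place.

Flow: 51 L/min ÷ 60 = 0.85 L/s.
R = (PIP − Pplat)/V̇ = (43.4 − 27.3) / 0.85 = 16.1/0.85 = 18.941 cmH2O·s/L.
C = Vt/(Pplat − PEEP) = 530.0 / (27.3 − 7) = 530.0/20.3 = 26.108 mL/cmH2O.
τ = R × C = 18.941 × 0.02611 L/cmH2O = 0.4945 s.
Fraction remaining = e^(−Te/τ) = e^(−0.44/0.4945) = 0.4107; trapped volume = 530.0 × 0.4107 = 217.67 mL.
Additional alveolar pressure from trapping ≈ V_trapped / C = 217.67 / 26.108 = 8.337 cmH2O.

8.3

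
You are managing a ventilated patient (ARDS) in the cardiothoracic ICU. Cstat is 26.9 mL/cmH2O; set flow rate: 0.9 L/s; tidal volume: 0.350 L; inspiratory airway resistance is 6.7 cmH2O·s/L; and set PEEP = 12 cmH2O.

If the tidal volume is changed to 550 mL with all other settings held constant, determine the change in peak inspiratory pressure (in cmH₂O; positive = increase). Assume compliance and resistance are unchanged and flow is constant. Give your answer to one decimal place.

PIP = Vt/C + R·V̇ + PEEP (constant-flow equation of motion).
Only the elastic term changes: ΔPIP = ΔVt / C = (550 − 350) / 26.9 = 7.435 cmH2O.

7.4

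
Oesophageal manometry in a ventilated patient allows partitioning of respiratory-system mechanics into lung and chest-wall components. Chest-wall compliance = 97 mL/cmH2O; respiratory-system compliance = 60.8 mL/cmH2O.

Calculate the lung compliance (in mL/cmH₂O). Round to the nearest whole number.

163

1/CL = 1/Crs − 1/Ccw.
1/CL = 1/60.8 − 1/97 = 0.006138.
CL = 162.92 mL/cmH2O.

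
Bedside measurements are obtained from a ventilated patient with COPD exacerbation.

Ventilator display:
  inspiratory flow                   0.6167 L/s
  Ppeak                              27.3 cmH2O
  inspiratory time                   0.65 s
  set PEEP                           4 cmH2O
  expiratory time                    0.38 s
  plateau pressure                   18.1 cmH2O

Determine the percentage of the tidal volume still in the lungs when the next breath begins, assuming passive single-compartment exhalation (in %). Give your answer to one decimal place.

Vt = flow × Ti = 0.6167 L/s × 0.65 s × 1000 mL/L = 400.86 mL.
R = (PIP − Pplat)/V̇ = (27.3 − 18.1) / 0.6167 = 9.2/0.6167 = 14.918 cmH2O·s/L.
C = Vt/(Pplat − PEEP) = 400.86 / (18.1 − 4) = 400.86/14.1 = 28.43 mL/cmH2O.
τ = R × C = 14.918 × 0.02843 L/cmH2O = 0.4241 s.
Fraction remaining at end-expiration = e^(−Te/τ) = e^(−0.38/0.4241) = 0.4082 → 40.82%.

40.8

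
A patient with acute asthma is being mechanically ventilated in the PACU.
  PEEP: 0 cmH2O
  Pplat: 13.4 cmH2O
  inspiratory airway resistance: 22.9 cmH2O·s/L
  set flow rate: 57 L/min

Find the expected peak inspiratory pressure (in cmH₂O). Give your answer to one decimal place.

Flow: 57 L/min ÷ 60 = 0.95 L/s.
PIP = Pplat + Raw × flow = 13.4 + 22.9 × 0.95 = 13.4 + 21.755 = 35.155 cmH2O.

35.2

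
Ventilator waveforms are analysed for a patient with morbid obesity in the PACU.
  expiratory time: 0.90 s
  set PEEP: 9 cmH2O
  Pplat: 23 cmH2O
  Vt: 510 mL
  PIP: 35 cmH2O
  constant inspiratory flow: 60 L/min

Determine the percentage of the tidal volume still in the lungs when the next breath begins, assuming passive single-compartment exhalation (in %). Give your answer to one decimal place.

12.8

Flow: 60 L/min ÷ 60 = 1 L/s.
R = (PIP − Pplat)/V̇ = (35 − 23) / 1 = 12.0/1 = 12.0 cmH2O·s/L.
C = Vt/(Pplat − PEEP) = 510.0 / (23 − 9) = 510.0/14.0 = 36.429 mL/cmH2O.
τ = R × C = 12.0 × 0.03643 L/cmH2O = 0.4372 s.
Fraction remaining at end-expiration = e^(−Te/τ) = e^(−0.90/0.4372) = 0.1276 → 12.76%.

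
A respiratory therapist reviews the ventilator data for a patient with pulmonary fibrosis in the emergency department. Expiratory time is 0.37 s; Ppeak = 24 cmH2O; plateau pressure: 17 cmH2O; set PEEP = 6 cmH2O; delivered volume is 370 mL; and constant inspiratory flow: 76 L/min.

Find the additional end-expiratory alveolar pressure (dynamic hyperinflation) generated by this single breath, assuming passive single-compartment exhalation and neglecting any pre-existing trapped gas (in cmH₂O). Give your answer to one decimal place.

1.5

Flow: 76 L/min ÷ 60 = 1.2667 L/s.
R = (PIP − Pplat)/V̇ = (24 − 17) / 1.2667 = 7.0/1.2667 = 5.526 cmH2O·s/L.
C = Vt/(Pplat − PEEP) = 370.0 / (17 − 6) = 370.0/11.0 = 33.636 mL/cmH2O.
τ = R × C = 5.526 × 0.03364 L/cmH2O = 0.1859 s.
Fraction remaining = e^(−Te/τ) = e^(−0.37/0.1859) = 0.1367; trapped volume = 370.0 × 0.1367 = 50.579 mL.
Additional alveolar pressure from trapping ≈ V_trapped / C = 50.579 / 33.636 = 1.504 cmH2O.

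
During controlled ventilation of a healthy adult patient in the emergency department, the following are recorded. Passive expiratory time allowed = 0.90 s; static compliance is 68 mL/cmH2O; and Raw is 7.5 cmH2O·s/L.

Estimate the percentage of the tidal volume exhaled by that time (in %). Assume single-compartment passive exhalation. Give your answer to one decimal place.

82.9

τ = R × C = 7.5 × 68 mL/cmH2O = 7.5 × 0.068 L/cmH2O = 0.51 s.
Passive exhalation: V(t)/V₀ = e^(−t/τ) = e^(−0.90/0.51) = 0.1712.
Fraction exhaled = 1 − 0.1712 = 0.8288 → 82.88%.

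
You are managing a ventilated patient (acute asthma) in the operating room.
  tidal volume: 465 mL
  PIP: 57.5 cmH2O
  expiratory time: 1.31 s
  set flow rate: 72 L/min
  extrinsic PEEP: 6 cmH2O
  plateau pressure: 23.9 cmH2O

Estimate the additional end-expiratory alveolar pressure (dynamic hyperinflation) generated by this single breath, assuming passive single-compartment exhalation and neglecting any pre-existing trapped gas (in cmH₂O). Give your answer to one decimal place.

3.0

Flow: 72 L/min ÷ 60 = 1.2 L/s.
R = (PIP − Pplat)/V̇ = (57.5 − 23.9) / 1.2 = 33.6/1.2 = 28.0 cmH2O·s/L.
C = Vt/(Pplat − PEEP) = 465.0 / (23.9 − 6) = 465.0/17.9 = 25.978 mL/cmH2O.
τ = R × C = 28.0 × 0.02598 L/cmH2O = 0.7274 s.
Fraction remaining = e^(−Te/τ) = e^(−1.31/0.7274) = 0.1651; trapped volume = 465.0 × 0.1651 = 76.772 mL.
Additional alveolar pressure from trapping ≈ V_trapped / C = 76.772 / 25.978 = 2.955 cmH2O.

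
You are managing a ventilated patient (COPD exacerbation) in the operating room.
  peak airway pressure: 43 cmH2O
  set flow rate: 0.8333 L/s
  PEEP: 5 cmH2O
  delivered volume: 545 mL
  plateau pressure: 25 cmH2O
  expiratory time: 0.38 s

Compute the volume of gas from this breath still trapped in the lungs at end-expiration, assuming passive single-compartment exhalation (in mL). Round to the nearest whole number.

R = (PIP − Pplat)/V̇ = (43 − 25) / 0.8333 = 18.0/0.8333 = 21.601 cmH2O·s/L.
C = Vt/(Pplat − PEEP) = 545.0 / (25 − 5) = 545.0/20.0 = 27.25 mL/cmH2O.
τ = R × C = 21.601 × 0.02725 L/cmH2O = 0.5886 s.
Fraction remaining = e^(−Te/τ) = e^(−0.38/0.5886) = 0.5243.
Trapped volume = 545.0 × 0.5243 = 285.74 mL.

286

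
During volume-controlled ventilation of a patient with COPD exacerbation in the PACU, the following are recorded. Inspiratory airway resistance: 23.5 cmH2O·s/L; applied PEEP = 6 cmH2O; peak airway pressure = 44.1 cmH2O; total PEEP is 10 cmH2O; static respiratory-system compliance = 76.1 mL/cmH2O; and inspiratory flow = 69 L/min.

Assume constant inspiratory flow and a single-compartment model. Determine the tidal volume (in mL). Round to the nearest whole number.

Flow: 69 L/min ÷ 60 = 1.15 L/s.
Total PEEP = 10 cmH2O (set 6 + intrinsic 4); this is the baseline alveolar pressure.
Equation of motion (constant flow): PIP = Vt/C + R·V̇ + PEEP.
Vt/C = PIP − R·V̇ − PEEP = 44.1 − 27.025 − 10 = 7.075 cmH2O.
Vt = C × 7.075 = 76.1 × 7.075 = 538.41 mL.

538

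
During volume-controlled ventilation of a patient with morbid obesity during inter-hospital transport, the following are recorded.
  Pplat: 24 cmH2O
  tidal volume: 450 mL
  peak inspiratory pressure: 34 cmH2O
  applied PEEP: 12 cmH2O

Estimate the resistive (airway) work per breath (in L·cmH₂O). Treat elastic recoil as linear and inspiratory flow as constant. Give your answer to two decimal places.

4.50

With constant inspiratory flow the resistive pressure is constant at PIP − Pplat = 34 − 24 = 10.0 cmH2O, so resistive work = 10.0 × 0.450 = 4.5 L·cmH2O.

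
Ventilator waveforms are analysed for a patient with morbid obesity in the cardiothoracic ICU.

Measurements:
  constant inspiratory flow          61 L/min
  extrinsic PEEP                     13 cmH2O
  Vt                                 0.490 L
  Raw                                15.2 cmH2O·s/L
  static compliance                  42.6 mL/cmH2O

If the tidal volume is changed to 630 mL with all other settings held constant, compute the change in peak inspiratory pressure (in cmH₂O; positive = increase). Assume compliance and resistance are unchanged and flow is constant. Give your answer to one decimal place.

PIP = Vt/C + R·V̇ + PEEP (constant-flow equation of motion).
Only the elastic term changes: ΔPIP = ΔVt / C = (630 − 490) / 42.6 = 3.286 cmH2O.

3.3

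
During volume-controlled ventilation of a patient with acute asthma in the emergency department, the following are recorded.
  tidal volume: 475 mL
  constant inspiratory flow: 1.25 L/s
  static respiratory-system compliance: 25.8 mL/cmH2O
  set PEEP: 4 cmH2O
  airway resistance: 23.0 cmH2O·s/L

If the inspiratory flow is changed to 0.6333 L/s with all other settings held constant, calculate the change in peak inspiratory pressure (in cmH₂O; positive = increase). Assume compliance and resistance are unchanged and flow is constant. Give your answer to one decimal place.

PIP = Vt/C + R·V̇ + PEEP (constant-flow equation of motion).
Only the resistive term changes: ΔPIP = R × ΔV̇ = 23.0 × (0.6333 − 1.25) = 23.0 × -0.6167 = -14.184 cmH2O.

-14.2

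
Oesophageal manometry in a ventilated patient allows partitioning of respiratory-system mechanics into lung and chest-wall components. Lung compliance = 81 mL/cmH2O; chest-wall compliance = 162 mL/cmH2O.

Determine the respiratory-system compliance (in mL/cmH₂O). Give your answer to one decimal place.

54.0

Lung and chest wall are elastances in series: 1/Crs = 1/CL + 1/Ccw.
1/Crs = 1/81 + 1/162 = 0.01852.
Crs = 53.996 mL/cmH2O.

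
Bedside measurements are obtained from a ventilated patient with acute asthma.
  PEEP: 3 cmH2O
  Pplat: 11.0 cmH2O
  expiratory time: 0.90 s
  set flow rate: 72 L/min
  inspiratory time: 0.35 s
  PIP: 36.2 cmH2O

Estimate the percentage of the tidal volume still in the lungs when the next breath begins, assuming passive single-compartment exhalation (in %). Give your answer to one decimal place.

Flow: 72 L/min ÷ 60 = 1.2 L/s.
Vt = flow × Ti = 1.2 L/s × 0.35 s × 1000 mL/L = 420.0 mL.
R = (PIP − Pplat)/V̇ = (36.2 − 11.0) / 1.2 = 25.2/1.2 = 21.0 cmH2O·s/L.
C = Vt/(Pplat − PEEP) = 420.0 / (11.0 − 3) = 420.0/8.0 = 52.5 mL/cmH2O.
τ = R × C = 21.0 × 0.0525 L/cmH2O = 1.103 s.
Fraction remaining at end-expiration = e^(−Te/τ) = e^(−0.90/1.103) = 0.4422 → 44.22%.

44.2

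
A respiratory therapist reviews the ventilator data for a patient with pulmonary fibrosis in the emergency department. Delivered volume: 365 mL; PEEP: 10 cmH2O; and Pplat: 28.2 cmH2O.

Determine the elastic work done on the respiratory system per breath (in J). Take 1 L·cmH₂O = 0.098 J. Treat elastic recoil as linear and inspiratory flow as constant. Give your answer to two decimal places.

Elastic work ≈ ½ × (Pplat − PEEP) × Vt = 0.5 × (28.2 − 10) × 0.365 L = 0.5 × 18.2 × 0.365 = 3.322 L·cmH2O.
× 0.098 J/(L·cmH2O) → 0.3256 J.

0.33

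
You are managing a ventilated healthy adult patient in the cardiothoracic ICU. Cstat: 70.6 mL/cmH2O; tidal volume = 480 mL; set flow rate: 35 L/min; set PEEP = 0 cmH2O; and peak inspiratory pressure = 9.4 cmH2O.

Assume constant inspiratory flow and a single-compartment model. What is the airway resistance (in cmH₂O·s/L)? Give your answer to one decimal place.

4.5

Flow: 35 L/min ÷ 60 = 0.5833 L/s.
Equation of motion (constant flow): PIP = Vt/C + R·V̇ + PEEP.
R·V̇ = PIP − Vt/C − PEEP = 9.4 − 480/70.6 − 0 = 9.4 − 6.799 − 0 = 2.601 cmH2O.
R = 2.601 / 0.5833 = 4.459 cmH2O·s/L.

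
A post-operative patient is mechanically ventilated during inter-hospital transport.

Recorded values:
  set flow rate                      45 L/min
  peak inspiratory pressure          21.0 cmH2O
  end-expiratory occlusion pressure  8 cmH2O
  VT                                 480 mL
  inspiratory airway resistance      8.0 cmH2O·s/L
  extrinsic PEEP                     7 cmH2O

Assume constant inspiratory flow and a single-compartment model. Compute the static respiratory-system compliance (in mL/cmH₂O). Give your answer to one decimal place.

Flow: 45 L/min ÷ 60 = 0.75 L/s.
Total PEEP = 8 cmH2O (set 7 + intrinsic 1); this is the baseline alveolar pressure.
Equation of motion (constant flow): PIP = Vt/C + R·V̇ + PEEP.
Vt/C = PIP − R·V̇ − PEEP = 21.0 − 8.0×0.75 − 8 = 21.0 − 6.0 − 8 = 7.0 cmH2O.
C = Vt / 7.0 = 480 / 7.0 = 68.571 mL/cmH2O.

68.6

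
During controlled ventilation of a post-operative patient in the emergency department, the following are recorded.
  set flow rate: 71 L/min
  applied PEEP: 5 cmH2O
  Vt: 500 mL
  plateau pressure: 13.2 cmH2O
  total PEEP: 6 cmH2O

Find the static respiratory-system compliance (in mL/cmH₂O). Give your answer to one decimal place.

End-expiratory occlusion gives total PEEP = 6 cmH2O (intrinsic PEEP = 6 − 5 = 1). Use total PEEP for the elastic gradient.
Cstat = Vt / (Pplat − PEEPtotal) = 500 / (13.2 − 6) = 500 / 7.2 = 69.444 mL/cmH2O.

69.4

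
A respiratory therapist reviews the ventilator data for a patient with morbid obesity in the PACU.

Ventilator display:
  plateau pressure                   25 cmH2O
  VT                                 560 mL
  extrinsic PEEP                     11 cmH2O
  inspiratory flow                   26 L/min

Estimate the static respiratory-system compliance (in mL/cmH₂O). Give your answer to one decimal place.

Cstat = Vt / (Pplat − PEEP) = 560 / (25 − 11) = 560 / 14.0 = 40.0 mL/cmH2O.

40.0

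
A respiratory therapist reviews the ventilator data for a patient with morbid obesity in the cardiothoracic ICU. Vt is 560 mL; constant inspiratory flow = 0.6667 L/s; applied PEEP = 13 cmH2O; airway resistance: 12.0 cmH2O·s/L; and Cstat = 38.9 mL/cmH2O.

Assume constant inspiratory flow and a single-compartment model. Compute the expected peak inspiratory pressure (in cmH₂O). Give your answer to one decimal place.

Equation of motion (constant flow): PIP = Vt/C + R·V̇ + PEEP.
PIP = 560/38.9 + 12.0×0.6667 + 13 = 14.396 + 8.0 + 13 = 35.396 cmH2O.

35.4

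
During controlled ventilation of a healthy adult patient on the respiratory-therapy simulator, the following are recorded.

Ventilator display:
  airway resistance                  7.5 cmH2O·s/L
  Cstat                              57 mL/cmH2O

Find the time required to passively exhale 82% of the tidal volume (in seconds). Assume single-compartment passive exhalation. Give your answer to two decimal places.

0.73

τ = R × C = 7.5 × 57 mL/cmH2O = 7.5 × 0.057 L/cmH2O = 0.4275 s.
Exhaled fraction f = 1 − e^(−t/τ) → t = −τ·ln(1 − f) = −0.4275·ln(0.18) = 0.7331 s.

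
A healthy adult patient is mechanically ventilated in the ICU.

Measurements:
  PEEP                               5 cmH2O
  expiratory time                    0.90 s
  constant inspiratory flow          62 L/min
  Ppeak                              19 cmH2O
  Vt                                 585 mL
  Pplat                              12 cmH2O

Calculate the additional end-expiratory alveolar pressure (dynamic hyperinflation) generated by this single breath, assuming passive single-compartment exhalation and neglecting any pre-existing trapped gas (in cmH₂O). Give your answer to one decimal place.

1.4

Flow: 62 L/min ÷ 60 = 1.0333 L/s.
R = (PIP − Pplat)/V̇ = (19 − 12) / 1.0333 = 7.0/1.0333 = 6.774 cmH2O·s/L.
C = Vt/(Pplat − PEEP) = 585.0 / (12 − 5) = 585.0/7.0 = 83.571 mL/cmH2O.
τ = R × C = 6.774 × 0.08357 L/cmH2O = 0.5661 s.
Fraction remaining = e^(−Te/τ) = e^(−0.90/0.5661) = 0.204; trapped volume = 585.0 × 0.204 = 119.34 mL.
Additional alveolar pressure from trapping ≈ V_trapped / C = 119.34 / 83.571 = 1.428 cmH2O.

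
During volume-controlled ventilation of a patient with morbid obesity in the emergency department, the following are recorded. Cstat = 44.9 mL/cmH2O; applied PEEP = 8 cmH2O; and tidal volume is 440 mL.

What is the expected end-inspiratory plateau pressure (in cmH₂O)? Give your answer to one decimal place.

Pplat = PEEP + Vt / Cstat = 8 + 440 / 44.9 = 8 + 9.8 = 17.8 cmH2O.

17.8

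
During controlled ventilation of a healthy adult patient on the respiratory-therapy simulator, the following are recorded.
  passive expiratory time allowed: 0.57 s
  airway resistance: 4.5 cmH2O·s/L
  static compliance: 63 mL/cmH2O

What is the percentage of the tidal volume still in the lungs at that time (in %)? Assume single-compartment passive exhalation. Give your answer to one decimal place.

τ = R × C = 4.5 × 63 mL/cmH2O = 4.5 × 0.063 L/cmH2O = 0.2835 s.
Passive exhalation: V(t)/V₀ = e^(−t/τ) = e^(−0.57/0.2835) = 0.1339.
Fraction remaining = 0.1339 → 13.39%.

13.4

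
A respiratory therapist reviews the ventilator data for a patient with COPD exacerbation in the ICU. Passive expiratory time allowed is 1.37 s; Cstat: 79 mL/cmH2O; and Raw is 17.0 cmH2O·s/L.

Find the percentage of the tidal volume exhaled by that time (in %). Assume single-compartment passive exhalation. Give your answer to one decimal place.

63.9

τ = R × C = 17.0 × 79 mL/cmH2O = 17.0 × 0.079 L/cmH2O = 1.343 s.
Passive exhalation: V(t)/V₀ = e^(−t/τ) = e^(−1.37/1.343) = 0.3606.
Fraction exhaled = 1 − 0.3606 = 0.6394 → 63.94%.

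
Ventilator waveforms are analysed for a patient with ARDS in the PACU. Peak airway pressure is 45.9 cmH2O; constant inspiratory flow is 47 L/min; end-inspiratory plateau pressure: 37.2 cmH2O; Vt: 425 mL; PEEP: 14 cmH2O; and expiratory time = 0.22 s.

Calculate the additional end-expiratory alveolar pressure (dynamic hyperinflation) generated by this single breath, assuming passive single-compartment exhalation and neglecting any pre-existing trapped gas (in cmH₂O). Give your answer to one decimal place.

7.9

Flow: 47 L/min ÷ 60 = 0.7833 L/s.
R = (PIP − Pplat)/V̇ = (45.9 − 37.2) / 0.7833 = 8.7/0.7833 = 11.107 cmH2O·s/L.
C = Vt/(Pplat − PEEP) = 425.0 / (37.2 − 14) = 425.0/23.2 = 18.319 mL/cmH2O.
τ = R × C = 11.107 × 0.01832 L/cmH2O = 0.2035 s.
Fraction remaining = e^(−Te/τ) = e^(−0.22/0.2035) = 0.3392; trapped volume = 425.0 × 0.3392 = 144.16 mL.
Additional alveolar pressure from trapping ≈ V_trapped / C = 144.16 / 18.319 = 7.869 cmH2O.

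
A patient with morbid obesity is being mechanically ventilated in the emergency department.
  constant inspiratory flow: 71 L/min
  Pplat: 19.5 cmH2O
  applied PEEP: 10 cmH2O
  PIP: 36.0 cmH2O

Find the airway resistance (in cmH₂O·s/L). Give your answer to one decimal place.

13.9

Flow: 71 L/min ÷ 60 = 1.1833 L/s.
Raw = (PIP − Pplat) / flow = (36.0 − 19.5) / 1.1833 = 16.5 / 1.1833 = 13.944 cmH2O·s/L.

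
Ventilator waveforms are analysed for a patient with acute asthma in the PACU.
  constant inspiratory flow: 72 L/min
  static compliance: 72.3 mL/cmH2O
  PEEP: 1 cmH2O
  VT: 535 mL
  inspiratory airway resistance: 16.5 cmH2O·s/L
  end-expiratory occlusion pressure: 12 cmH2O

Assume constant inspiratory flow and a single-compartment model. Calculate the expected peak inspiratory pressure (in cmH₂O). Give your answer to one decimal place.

39.2

Flow: 72 L/min ÷ 60 = 1.2 L/s.
Total PEEP = 12 cmH2O (set 1 + intrinsic 11); this is the baseline alveolar pressure.
Equation of motion (constant flow): PIP = Vt/C + R·V̇ + PEEP.
PIP = 535/72.3 + 16.5×1.2 + 12 = 7.4 + 19.8 + 12 = 39.2 cmH2O.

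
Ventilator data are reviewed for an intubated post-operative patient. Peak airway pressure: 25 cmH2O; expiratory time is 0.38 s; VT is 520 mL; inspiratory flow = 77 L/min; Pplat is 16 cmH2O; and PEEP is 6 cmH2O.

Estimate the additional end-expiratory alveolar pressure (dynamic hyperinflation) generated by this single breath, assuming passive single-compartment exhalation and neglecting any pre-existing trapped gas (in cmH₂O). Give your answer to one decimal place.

3.5

Flow: 77 L/min ÷ 60 = 1.2833 L/s.
R = (PIP − Pplat)/V̇ = (25 − 16) / 1.2833 = 9.0/1.2833 = 7.013 cmH2O·s/L.
C = Vt/(Pplat − PEEP) = 520.0 / (16 − 6) = 520.0/10.0 = 52.0 mL/cmH2O.
τ = R × C = 7.013 × 0.052 L/cmH2O = 0.3647 s.
Fraction remaining = e^(−Te/τ) = e^(−0.38/0.3647) = 0.3528; trapped volume = 520.0 × 0.3528 = 183.46 mL.
Additional alveolar pressure from trapping ≈ V_trapped / C = 183.46 / 52.0 = 3.528 cmH2O.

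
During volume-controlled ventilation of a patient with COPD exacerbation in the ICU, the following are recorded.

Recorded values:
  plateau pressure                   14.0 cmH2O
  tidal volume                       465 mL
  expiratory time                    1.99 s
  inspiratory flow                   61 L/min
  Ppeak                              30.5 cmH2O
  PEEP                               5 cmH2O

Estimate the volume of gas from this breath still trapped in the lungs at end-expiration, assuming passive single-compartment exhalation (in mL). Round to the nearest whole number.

43

Flow: 61 L/min ÷ 60 = 1.0167 L/s.
R = (PIP − Pplat)/V̇ = (30.5 − 14.0) / 1.0167 = 16.5/1.0167 = 16.229 cmH2O·s/L.
C = Vt/(Pplat − PEEP) = 465.0 / (14.0 − 5) = 465.0/9.0 = 51.667 mL/cmH2O.
τ = R × C = 16.229 × 0.05167 L/cmH2O = 0.8386 s.
Fraction remaining = e^(−Te/τ) = e^(−1.99/0.8386) = 0.0932.
Trapped volume = 465.0 × 0.0932 = 43.338 mL.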